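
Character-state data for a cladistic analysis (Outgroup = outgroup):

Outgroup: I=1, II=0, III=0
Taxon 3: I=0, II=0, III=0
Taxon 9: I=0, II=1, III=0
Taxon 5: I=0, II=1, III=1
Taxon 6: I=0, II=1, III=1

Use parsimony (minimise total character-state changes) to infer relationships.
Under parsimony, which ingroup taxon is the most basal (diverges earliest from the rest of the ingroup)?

Character polarity is set by the outgroup: the derived state is whichever differs from the outgroup's state, so for I the derived state is '0', and for the remaining characters it is '1'.
All ingroup taxa share the derived state '0' for I; it defines the ingroup but does not resolve relationships within it.
II: derived state '1' in Taxon 5, Taxon 6, and Taxon 9 only — synapomorphy for {Taxon 5, Taxon 6, Taxon 9}.
III: derived state '1' in Taxon 5 and Taxon 6 only — synapomorphy for {Taxon 5, Taxon 6}.
Most parsimonious ingroup topology: (Taxon 3,(Taxon 9,(Taxon 5,Taxon 6))).
Taxon 3 is sister to the clade containing all other ingroup taxa, so it is the earliest-diverging (most basal) ingroup lineage.

Taxon 3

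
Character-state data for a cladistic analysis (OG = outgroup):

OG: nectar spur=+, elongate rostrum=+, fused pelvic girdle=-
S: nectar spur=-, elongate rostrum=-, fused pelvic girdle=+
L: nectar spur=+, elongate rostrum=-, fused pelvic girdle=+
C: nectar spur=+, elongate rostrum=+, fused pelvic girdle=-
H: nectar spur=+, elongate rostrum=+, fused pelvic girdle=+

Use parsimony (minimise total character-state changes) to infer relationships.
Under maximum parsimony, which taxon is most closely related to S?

Character polarity is set by the outgroup: the derived state is whichever differs from the outgroup's state, so for nectar spur, elongate rostrum the derived state is '-', and for the remaining characters it is '+'.
nectar spur: derived state '-' in S only — an autapomorphy, so it tells us nothing about relationships among taxa.
elongate rostrum (derived state '-') is shared by L and S — a synapomorphy uniting that clade.
Only H, L, and S show the derived state '+' for fused pelvic girdle, supporting them as a clade.
Most parsimonious ingroup topology: (((S,L),H),C).
S and L form a cherry on this tree, so they are sister taxa.

L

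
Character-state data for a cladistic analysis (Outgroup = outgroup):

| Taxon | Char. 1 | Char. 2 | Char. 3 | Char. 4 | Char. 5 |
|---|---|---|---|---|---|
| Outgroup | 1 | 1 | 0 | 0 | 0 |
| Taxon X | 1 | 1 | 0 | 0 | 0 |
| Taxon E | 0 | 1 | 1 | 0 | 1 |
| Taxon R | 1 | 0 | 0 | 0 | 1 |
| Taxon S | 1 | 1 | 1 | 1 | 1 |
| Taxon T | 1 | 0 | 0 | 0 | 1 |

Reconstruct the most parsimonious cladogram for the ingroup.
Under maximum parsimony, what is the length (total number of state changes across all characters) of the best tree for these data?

Character polarity is set by the outgroup: the derived state is whichever differs from the outgroup's state, so for Char. 1, Char. 2 the derived state is '0', and for the remaining characters it is '1'.
Char. 1: derived state '0' in Taxon E only — an autapomorphy, so it tells us nothing about relationships among taxa.
Char. 2 (derived state '0') is shared by Taxon R and Taxon T — a synapomorphy uniting that clade.
Char. 3: derived state '1' in Taxon E and Taxon S only — synapomorphy for {Taxon E, Taxon S}.
Char. 4: derived state '1' in Taxon S only — an autapomorphy, so it tells us nothing about relationships among taxa.
Char. 5: derived state '1' in Taxon E, Taxon R, Taxon S, and Taxon T only — synapomorphy for {Taxon E, Taxon R, Taxon S, Taxon T}.
Most parsimonious ingroup topology: (Taxon X,((Taxon E,Taxon S),(Taxon R,Taxon T))).
Changes per character on this tree: Char. 1: 1; Char. 2: 1; Char. 3: 1; Char. 4: 1; Char. 5: 1.
Total = 5.

5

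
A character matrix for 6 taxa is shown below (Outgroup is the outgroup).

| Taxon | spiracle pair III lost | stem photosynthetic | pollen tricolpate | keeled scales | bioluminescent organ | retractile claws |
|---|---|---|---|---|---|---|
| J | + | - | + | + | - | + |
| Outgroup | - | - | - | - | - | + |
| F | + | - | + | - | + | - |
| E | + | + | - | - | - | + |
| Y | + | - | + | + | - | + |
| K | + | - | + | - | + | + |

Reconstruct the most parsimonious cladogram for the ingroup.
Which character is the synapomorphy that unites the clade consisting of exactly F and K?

bioluminescent organ

Character polarity is set by the outgroup: the derived state is whichever differs from the outgroup's state, so for retractile claws the derived state is '-', and for the remaining characters it is '+'.
All ingroup taxa share the derived state '+' for spiracle pair III lost; it defines the ingroup but does not resolve relationships within it.
stem photosynthetic: derived state '+' in E only — an autapomorphy, so it tells us nothing about relationships among taxa.
pollen tricolpate (derived state '+') is shared by F, J, K, and Y — a synapomorphy uniting that clade.
keeled scales (derived state '+') is shared by J and Y — a synapomorphy uniting that clade.
bioluminescent organ: derived state '+' in F and K only — synapomorphy for {F, K}.
retractile claws (derived state '-') is unique to F (autapomorphy; uninformative for grouping).
Most parsimonious ingroup topology: (((J,Y),(K,F)),E).
The clade {F, K} is supported by bioluminescent organ: its derived state '+' occurs in exactly those taxa and in no other taxon (including the outgroup).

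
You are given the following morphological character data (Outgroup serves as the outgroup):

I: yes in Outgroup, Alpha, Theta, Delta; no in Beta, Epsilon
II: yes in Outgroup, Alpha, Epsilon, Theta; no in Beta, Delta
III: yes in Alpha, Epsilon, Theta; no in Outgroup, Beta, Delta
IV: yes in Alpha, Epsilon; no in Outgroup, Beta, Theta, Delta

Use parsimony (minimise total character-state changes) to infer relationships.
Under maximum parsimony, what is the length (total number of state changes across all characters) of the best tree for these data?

Character polarity is set by the outgroup: the derived state is whichever differs from the outgroup's state, so for I, II the derived state is 'no', and for the remaining characters it is 'yes'.
I (state 'no') occurs in Beta and Epsilon but conflicts with the nesting implied by the other characters — most parsimoniously interpreted as homoplasy.
Only Beta and Delta show the derived state 'no' for II, supporting them as a clade.
III: derived state 'yes' in Alpha, Epsilon, and Theta only — synapomorphy for {Alpha, Epsilon, Theta}.
IV: derived state 'yes' in Alpha and Epsilon only — synapomorphy for {Alpha, Epsilon}.
Most parsimonious ingroup topology: ((Beta,Delta),((Alpha,Epsilon),Theta)).
Changes per character on this tree: I: 2; II: 1; III: 1; IV: 1.
Total = 5.

5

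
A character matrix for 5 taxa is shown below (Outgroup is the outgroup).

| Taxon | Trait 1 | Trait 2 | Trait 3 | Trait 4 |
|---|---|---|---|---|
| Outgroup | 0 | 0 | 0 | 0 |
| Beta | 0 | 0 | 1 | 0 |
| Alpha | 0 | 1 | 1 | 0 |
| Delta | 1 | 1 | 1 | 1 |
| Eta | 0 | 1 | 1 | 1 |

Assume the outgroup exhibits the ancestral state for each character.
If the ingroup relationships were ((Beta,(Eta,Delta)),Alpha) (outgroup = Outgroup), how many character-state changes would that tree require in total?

5

Map each character onto ((Beta,(Eta,Delta)),Alpha) (rooted by Outgroup) and count the minimum state changes it requires (Fitch parsimony):
Trait 1: 1; Trait 2: 2; Trait 3: 1; Trait 4: 1.
Total tree length = 5.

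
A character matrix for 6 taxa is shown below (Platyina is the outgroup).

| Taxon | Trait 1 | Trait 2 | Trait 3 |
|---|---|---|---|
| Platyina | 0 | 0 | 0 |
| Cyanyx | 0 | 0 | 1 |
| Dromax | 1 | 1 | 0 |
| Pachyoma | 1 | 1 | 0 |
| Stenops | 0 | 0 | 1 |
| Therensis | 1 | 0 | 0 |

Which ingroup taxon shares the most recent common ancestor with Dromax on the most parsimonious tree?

The outgroup has state '0' for every character, so '1' is the derived state throughout.
Trait 1: derived state '1' in Dromax, Pachyoma, and Therensis only — synapomorphy for {Dromax, Pachyoma, Therensis}.
Trait 2: derived state '1' in Dromax and Pachyoma only — synapomorphy for {Dromax, Pachyoma}.
Trait 3 (derived state '1') is shared by Cyanyx and Stenops — a synapomorphy uniting that clade.
Most parsimonious ingroup topology: ((Cyanyx,Stenops),((Dromax,Pachyoma),Therensis)).
Dromax and Pachyoma form a cherry on this tree, so they are sister taxa.

Pachyoma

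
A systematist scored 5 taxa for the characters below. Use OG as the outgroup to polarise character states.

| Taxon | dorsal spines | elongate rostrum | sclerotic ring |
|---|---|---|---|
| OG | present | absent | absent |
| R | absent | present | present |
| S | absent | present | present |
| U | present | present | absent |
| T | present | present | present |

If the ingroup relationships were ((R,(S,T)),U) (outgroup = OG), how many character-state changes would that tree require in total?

Map each character onto ((R,(S,T)),U) (rooted by OG) and count the minimum state changes it requires (Fitch parsimony):
dorsal spines: 2; elongate rostrum: 1; sclerotic ring: 1.
Total tree length = 4.

4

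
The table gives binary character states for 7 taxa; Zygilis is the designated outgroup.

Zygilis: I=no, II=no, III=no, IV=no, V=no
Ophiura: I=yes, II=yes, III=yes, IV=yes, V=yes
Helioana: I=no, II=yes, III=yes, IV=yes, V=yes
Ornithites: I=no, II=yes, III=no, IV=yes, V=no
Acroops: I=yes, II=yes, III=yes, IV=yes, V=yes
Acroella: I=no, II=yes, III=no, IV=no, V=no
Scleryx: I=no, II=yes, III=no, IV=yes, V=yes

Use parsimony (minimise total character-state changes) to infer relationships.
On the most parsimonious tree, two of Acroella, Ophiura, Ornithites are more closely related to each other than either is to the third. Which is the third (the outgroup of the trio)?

Acroella

The outgroup has state 'no' for every character, so 'yes' is the derived state throughout.
I: derived state 'yes' in Acroops and Ophiura only — synapomorphy for {Acroops, Ophiura}.
II (derived state 'yes') is shared by all ingroup taxa — unites the whole ingroup.
III: derived state 'yes' in Acroops, Helioana, and Ophiura only — synapomorphy for {Acroops, Helioana, Ophiura}.
Only Acroops, Helioana, Ophiura, Ornithites, and Scleryx show the derived state 'yes' for IV, supporting them as a clade.
Only Acroops, Helioana, Ophiura, and Scleryx show the derived state 'yes' for V, supporting them as a clade.
Most parsimonious ingroup topology: (((((Ophiura,Acroops),Helioana),Scleryx),Ornithites),Acroella).
Ornithites and Ophiura share a more recent common ancestor with each other than either does with Acroella, so Acroella is the least closely related of the three.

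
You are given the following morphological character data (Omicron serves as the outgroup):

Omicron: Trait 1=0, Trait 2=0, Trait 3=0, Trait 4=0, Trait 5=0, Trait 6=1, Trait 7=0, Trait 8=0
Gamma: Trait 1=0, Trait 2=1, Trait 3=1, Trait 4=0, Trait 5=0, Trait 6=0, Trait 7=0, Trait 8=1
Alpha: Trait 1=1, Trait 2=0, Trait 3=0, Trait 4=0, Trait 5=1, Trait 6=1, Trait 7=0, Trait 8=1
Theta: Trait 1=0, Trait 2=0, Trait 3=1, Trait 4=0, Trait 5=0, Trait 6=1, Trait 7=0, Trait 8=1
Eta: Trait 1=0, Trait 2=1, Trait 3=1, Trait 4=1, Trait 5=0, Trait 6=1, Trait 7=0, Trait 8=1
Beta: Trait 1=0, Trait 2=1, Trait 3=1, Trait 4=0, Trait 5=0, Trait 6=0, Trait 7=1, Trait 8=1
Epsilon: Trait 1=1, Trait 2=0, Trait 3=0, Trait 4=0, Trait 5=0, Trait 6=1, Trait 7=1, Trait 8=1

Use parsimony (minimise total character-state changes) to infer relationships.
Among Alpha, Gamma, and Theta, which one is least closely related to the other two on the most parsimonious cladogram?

Alpha

Character polarity is set by the outgroup: the derived state is whichever differs from the outgroup's state, so for Trait 6 the derived state is '0', and for the remaining characters it is '1'.
Only Alpha and Epsilon show the derived state '1' for Trait 1, supporting them as a clade.
Only Beta, Eta, and Gamma show the derived state '1' for Trait 2, supporting them as a clade.
Only Beta, Eta, Gamma, and Theta show the derived state '1' for Trait 3, supporting them as a clade.
Trait 4: derived state '1' in Eta only — an autapomorphy, so it tells us nothing about relationships among taxa.
Trait 5: derived state '1' in Alpha only — an autapomorphy, so it tells us nothing about relationships among taxa.
Only Beta and Gamma show the derived state '0' for Trait 6, supporting them as a clade.
Trait 7 groups Beta and Epsilon, which is incompatible with the clades supported by the remaining characters; treating it as convergent (homoplasy) costs fewer steps than any alternative tree.
Trait 8 (derived state '1') is shared by all ingroup taxa — unites the whole ingroup.
Most parsimonious ingroup topology: ((((Gamma,Beta),Eta),Theta),(Alpha,Epsilon)).
Gamma and Theta share a more recent common ancestor with each other than either does with Alpha, so Alpha is the least closely related of the three.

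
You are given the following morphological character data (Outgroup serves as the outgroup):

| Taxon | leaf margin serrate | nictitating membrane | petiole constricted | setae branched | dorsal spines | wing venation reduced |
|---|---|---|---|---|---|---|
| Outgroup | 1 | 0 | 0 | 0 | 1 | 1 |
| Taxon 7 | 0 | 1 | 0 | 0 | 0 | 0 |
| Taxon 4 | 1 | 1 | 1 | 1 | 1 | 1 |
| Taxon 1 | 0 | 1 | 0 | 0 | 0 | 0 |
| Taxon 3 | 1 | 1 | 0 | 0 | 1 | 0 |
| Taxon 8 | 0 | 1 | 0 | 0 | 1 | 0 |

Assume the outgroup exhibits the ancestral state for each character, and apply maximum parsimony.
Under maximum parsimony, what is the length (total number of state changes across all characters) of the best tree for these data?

Character polarity is set by the outgroup: the derived state is whichever differs from the outgroup's state, so for leaf margin serrate, dorsal spines, wing venation reduced the derived state is '0', and for the remaining characters it is '1'.
leaf margin serrate: derived state '0' in Taxon 1, Taxon 7, and Taxon 8 only — synapomorphy for {Taxon 1, Taxon 7, Taxon 8}.
All ingroup taxa share the derived state '1' for nictitating membrane; it defines the ingroup but does not resolve relationships within it.
petiole constricted: derived state '1' in Taxon 4 only — an autapomorphy, so it tells us nothing about relationships among taxa.
setae branched: derived state '1' in Taxon 4 only — an autapomorphy, so it tells us nothing about relationships among taxa.
Only Taxon 1 and Taxon 7 show the derived state '0' for dorsal spines, supporting them as a clade.
Only Taxon 1, Taxon 3, Taxon 7, and Taxon 8 show the derived state '0' for wing venation reduced, supporting them as a clade.
Most parsimonious ingroup topology: ((((Taxon 7,Taxon 1),Taxon 8),Taxon 3),Taxon 4).
Changes per character on this tree: leaf margin serrate: 1; nictitating membrane: 1; petiole constricted: 1; setae branched: 1; dorsal spines: 1; wing venation reduced: 1.
Total = 6.

6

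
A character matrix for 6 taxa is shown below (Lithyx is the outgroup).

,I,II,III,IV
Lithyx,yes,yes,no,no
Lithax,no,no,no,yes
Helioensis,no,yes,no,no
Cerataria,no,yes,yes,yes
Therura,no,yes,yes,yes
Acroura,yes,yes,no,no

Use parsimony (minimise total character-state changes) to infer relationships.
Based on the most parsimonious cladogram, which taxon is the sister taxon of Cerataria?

Character polarity is set by the outgroup: the derived state is whichever differs from the outgroup's state, so for I, II the derived state is 'no', and for the remaining characters it is 'yes'.
I (derived state 'no') is shared by Cerataria, Helioensis, Lithax, and Therura — a synapomorphy uniting that clade.
II (derived state 'no') is unique to Lithax (autapomorphy; uninformative for grouping).
Only Cerataria and Therura show the derived state 'yes' for III, supporting them as a clade.
IV: derived state 'yes' in Cerataria, Lithax, and Therura only — synapomorphy for {Cerataria, Lithax, Therura}.
Most parsimonious ingroup topology: (((Lithax,(Cerataria,Therura)),Helioensis),Acroura).
Cerataria and Therura form a cherry on this tree, so they are sister taxa.

Therura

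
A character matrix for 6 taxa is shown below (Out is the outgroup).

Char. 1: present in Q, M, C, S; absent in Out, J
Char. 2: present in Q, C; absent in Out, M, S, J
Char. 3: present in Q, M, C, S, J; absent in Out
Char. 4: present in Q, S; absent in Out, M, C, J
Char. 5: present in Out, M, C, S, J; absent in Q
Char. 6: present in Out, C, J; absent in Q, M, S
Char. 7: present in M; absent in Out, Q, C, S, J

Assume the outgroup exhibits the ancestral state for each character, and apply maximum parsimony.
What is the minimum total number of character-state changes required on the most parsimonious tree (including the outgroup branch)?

Character polarity is set by the outgroup: the derived state is whichever differs from the outgroup's state, so for Char. 5, Char. 6 the derived state is 'absent', and for the remaining characters it is 'present'.
Char. 1 (derived state 'present') is shared by C, M, Q, and S — a synapomorphy uniting that clade.
Char. 2 (state 'present') occurs in C and Q but conflicts with the nesting implied by the other characters — most parsimoniously interpreted as homoplasy.
All ingroup taxa share the derived state 'present' for Char. 3; it defines the ingroup but does not resolve relationships within it.
Only Q and S show the derived state 'present' for Char. 4, supporting them as a clade.
Char. 5: derived state 'absent' in Q only — an autapomorphy, so it tells us nothing about relationships among taxa.
Only M, Q, and S show the derived state 'absent' for Char. 6, supporting them as a clade.
Char. 7 (derived state 'present') is unique to M (autapomorphy; uninformative for grouping).
Most parsimonious ingroup topology: ((((Q,S),M),C),J).
Changes per character on this tree: Char. 1: 1; Char. 2: 2; Char. 3: 1; Char. 4: 1; Char. 5: 1; Char. 6: 1; Char. 7: 1.
Total = 8.

8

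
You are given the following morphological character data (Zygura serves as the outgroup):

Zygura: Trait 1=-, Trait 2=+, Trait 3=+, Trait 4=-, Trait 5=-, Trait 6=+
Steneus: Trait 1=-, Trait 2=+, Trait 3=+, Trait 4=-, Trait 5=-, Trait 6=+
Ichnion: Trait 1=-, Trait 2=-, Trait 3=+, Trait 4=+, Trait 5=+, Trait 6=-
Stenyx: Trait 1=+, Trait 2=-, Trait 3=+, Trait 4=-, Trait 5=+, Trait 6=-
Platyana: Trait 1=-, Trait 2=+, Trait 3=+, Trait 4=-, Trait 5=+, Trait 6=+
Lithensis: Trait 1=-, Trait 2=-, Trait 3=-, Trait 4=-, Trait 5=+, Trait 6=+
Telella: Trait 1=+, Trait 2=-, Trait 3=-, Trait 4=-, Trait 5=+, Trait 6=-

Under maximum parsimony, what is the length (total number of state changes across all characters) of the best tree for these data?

7

Character polarity is set by the outgroup: the derived state is whichever differs from the outgroup's state, so for Trait 2, Trait 3, Trait 6 the derived state is '-', and for the remaining characters it is '+'.
Only Stenyx and Telella show the derived state '+' for Trait 1, supporting them as a clade.
Trait 2: derived state '-' in Ichnion, Lithensis, Stenyx, and Telella only — synapomorphy for {Ichnion, Lithensis, Stenyx, Telella}.
Trait 3 (state '-') occurs in Lithensis and Telella but conflicts with the nesting implied by the other characters — most parsimoniously interpreted as homoplasy.
Trait 4: derived state '+' in Ichnion only — an autapomorphy, so it tells us nothing about relationships among taxa.
Trait 5: derived state '+' in Ichnion, Lithensis, Platyana, Stenyx, and Telella only — synapomorphy for {Ichnion, Lithensis, Platyana, Stenyx, Telella}.
Only Ichnion, Stenyx, and Telella show the derived state '-' for Trait 6, supporting them as a clade.
Most parsimonious ingroup topology: (Steneus,(((Ichnion,(Stenyx,Telella)),Lithensis),Platyana)).
Changes per character on this tree: Trait 1: 1; Trait 2: 1; Trait 3: 2; Trait 4: 1; Trait 5: 1; Trait 6: 1.
Total = 7.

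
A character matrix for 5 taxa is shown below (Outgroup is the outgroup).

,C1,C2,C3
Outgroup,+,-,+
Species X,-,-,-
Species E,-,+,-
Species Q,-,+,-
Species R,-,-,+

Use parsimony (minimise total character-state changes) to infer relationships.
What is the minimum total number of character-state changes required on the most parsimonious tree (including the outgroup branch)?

3

Character polarity is set by the outgroup: the derived state is whichever differs from the outgroup's state, so for C1, C3 the derived state is '-', and for the remaining characters it is '+'.
All ingroup taxa share the derived state '-' for C1; it defines the ingroup but does not resolve relationships within it.
C2 (derived state '+') is shared by Species E and Species Q — a synapomorphy uniting that clade.
C3: derived state '-' in Species E, Species Q, and Species X only — synapomorphy for {Species E, Species Q, Species X}.
Most parsimonious ingroup topology: ((Species X,(Species E,Species Q)),Species R).
Changes per character on this tree: C1: 1; C2: 1; C3: 1.
Total = 3.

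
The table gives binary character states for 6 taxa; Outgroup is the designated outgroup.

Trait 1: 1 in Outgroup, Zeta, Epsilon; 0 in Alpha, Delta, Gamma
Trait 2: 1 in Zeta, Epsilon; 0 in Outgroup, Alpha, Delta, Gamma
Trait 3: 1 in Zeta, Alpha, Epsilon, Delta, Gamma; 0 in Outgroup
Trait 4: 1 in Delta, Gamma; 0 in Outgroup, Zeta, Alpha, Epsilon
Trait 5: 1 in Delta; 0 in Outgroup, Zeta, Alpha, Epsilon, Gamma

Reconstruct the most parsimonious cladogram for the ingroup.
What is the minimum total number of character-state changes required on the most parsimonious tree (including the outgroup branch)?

5

Character polarity is set by the outgroup: the derived state is whichever differs from the outgroup's state, so for Trait 1 the derived state is '0', and for the remaining characters it is '1'.
Only Alpha, Delta, and Gamma show the derived state '0' for Trait 1, supporting them as a clade.
Trait 2 (derived state '1') is shared by Epsilon and Zeta — a synapomorphy uniting that clade.
Trait 3 (derived state '1') is shared by all ingroup taxa — unites the whole ingroup.
Only Delta and Gamma show the derived state '1' for Trait 4, supporting them as a clade.
Trait 5: derived state '1' in Delta only — an autapomorphy, so it tells us nothing about relationships among taxa.
Most parsimonious ingroup topology: ((Zeta,Epsilon),(Alpha,(Delta,Gamma))).
Changes per character on this tree: Trait 1: 1; Trait 2: 1; Trait 3: 1; Trait 4: 1; Trait 5: 1.
Total = 5.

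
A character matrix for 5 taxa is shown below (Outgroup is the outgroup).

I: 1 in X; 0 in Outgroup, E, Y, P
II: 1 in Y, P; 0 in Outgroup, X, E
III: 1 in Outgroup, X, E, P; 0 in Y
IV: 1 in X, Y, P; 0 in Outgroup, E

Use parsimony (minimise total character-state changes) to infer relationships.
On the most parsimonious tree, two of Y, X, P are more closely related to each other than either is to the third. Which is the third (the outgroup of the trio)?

X

Character polarity is set by the outgroup: the derived state is whichever differs from the outgroup's state, so for III the derived state is '0', and for the remaining characters it is '1'.
I (derived state '1') is unique to X (autapomorphy; uninformative for grouping).
II (derived state '1') is shared by P and Y — a synapomorphy uniting that clade.
III: derived state '0' in Y only — an autapomorphy, so it tells us nothing about relationships among taxa.
IV (derived state '1') is shared by P, X, and Y — a synapomorphy uniting that clade.
Most parsimonious ingroup topology: ((X,(Y,P)),E).
Y and P share a more recent common ancestor with each other than either does with X, so X is the least closely related of the three.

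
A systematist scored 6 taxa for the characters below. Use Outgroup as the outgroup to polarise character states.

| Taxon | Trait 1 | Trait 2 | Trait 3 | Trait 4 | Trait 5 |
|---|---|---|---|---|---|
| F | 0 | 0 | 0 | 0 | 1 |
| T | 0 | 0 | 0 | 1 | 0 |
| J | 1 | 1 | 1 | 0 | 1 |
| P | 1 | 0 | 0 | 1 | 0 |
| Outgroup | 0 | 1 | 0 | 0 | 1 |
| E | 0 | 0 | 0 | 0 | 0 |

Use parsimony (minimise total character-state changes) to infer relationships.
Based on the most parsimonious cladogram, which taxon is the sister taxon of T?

Character polarity is set by the outgroup: the derived state is whichever differs from the outgroup's state, so for Trait 2, Trait 5 the derived state is '0', and for the remaining characters it is '1'.
Trait 1 (state '1') occurs in J and P but conflicts with the nesting implied by the other characters — most parsimoniously interpreted as homoplasy.
Trait 2: derived state '0' in E, F, P, and T only — synapomorphy for {E, F, P, T}.
Trait 3 (derived state '1') is unique to J (autapomorphy; uninformative for grouping).
Only P and T show the derived state '1' for Trait 4, supporting them as a clade.
Trait 5: derived state '0' in E, P, and T only — synapomorphy for {E, P, T}.
Most parsimonious ingroup topology: ((((T,P),E),F),J).
T and P form a cherry on this tree, so they are sister taxa.

P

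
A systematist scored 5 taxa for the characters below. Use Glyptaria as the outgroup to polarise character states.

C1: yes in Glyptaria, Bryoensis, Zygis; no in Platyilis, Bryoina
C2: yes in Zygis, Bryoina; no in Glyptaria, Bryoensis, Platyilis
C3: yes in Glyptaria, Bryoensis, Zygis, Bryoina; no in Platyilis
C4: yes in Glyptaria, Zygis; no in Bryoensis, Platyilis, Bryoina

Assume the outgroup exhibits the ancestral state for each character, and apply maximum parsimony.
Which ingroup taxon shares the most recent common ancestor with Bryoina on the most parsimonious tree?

Character polarity is set by the outgroup: the derived state is whichever differs from the outgroup's state, so for C1, C3, C4 the derived state is 'no', and for the remaining characters it is 'yes'.
C1 (derived state 'no') is shared by Bryoina and Platyilis — a synapomorphy uniting that clade.
C2 groups Bryoina and Zygis, which is incompatible with the clades supported by the remaining characters; treating it as convergent (homoplasy) costs fewer steps than any alternative tree.
C3 (derived state 'no') is unique to Platyilis (autapomorphy; uninformative for grouping).
C4 (derived state 'no') is shared by Bryoensis, Bryoina, and Platyilis — a synapomorphy uniting that clade.
Most parsimonious ingroup topology: ((Bryoensis,(Platyilis,Bryoina)),Zygis).
Bryoina and Platyilis form a cherry on this tree, so they are sister taxa.

Platyilis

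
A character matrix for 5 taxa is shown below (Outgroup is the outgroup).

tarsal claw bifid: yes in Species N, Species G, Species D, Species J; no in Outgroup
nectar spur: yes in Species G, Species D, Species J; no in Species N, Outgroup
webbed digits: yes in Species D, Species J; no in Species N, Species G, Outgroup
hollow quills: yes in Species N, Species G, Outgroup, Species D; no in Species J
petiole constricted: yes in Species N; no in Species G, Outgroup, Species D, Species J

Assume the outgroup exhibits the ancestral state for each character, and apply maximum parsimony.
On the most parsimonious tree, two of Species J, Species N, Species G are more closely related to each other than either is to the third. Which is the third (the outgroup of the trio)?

Species N

Character polarity is set by the outgroup: the derived state is whichever differs from the outgroup's state, so for hollow quills the derived state is 'no', and for the remaining characters it is 'yes'.
tarsal claw bifid (derived state 'yes') is shared by all ingroup taxa — unites the whole ingroup.
nectar spur: derived state 'yes' in Species D, Species G, and Species J only — synapomorphy for {Species D, Species G, Species J}.
webbed digits (derived state 'yes') is shared by Species D and Species J — a synapomorphy uniting that clade.
hollow quills: derived state 'no' in Species J only — an autapomorphy, so it tells us nothing about relationships among taxa.
petiole constricted (derived state 'yes') is unique to Species N (autapomorphy; uninformative for grouping).
Most parsimonious ingroup topology: (Species N,((Species J,Species D),Species G)).
Species G and Species J share a more recent common ancestor with each other than either does with Species N, so Species N is the least closely related of the three.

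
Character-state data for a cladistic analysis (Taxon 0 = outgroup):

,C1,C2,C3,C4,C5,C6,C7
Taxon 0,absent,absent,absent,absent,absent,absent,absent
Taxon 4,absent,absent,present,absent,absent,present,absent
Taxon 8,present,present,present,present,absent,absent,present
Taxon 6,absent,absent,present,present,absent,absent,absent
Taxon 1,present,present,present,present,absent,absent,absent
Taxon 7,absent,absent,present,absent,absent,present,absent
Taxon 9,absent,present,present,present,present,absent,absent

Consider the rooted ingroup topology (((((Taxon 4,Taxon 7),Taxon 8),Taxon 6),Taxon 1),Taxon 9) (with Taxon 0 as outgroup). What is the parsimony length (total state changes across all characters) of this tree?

11

Map each character onto (((((Taxon 4,Taxon 7),Taxon 8),Taxon 6),Taxon 1),Taxon 9) (rooted by Taxon 0) and count the minimum state changes it requires (Fitch parsimony):
C1: 2; C2: 3; C3: 1; C4: 2; C5: 1; C6: 1; C7: 1.
Total tree length = 11.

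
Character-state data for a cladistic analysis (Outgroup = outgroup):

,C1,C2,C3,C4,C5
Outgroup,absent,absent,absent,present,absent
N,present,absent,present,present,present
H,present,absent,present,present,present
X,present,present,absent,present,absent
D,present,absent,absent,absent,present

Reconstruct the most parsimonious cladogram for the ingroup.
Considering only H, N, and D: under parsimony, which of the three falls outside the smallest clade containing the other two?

Character polarity is set by the outgroup: the derived state is whichever differs from the outgroup's state, so for C4 the derived state is 'absent', and for the remaining characters it is 'present'.
All ingroup taxa share the derived state 'present' for C1; it defines the ingroup but does not resolve relationships within it.
C2 (derived state 'present') is unique to X (autapomorphy; uninformative for grouping).
Only H and N show the derived state 'present' for C3, supporting them as a clade.
C4: derived state 'absent' in D only — an autapomorphy, so it tells us nothing about relationships among taxa.
Only D, H, and N show the derived state 'present' for C5, supporting them as a clade.
Most parsimonious ingroup topology: (((N,H),D),X).
N and H share a more recent common ancestor with each other than either does with D, so D is the least closely related of the three.

D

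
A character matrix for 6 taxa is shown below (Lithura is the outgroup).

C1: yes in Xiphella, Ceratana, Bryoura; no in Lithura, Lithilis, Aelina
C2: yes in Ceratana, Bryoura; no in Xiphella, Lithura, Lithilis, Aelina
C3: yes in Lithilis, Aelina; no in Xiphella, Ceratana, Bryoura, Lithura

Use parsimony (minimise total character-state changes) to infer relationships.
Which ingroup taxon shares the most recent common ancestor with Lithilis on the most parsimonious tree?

Aelina

The outgroup has state 'no' for every character, so 'yes' is the derived state throughout.
C1: derived state 'yes' in Bryoura, Ceratana, and Xiphella only — synapomorphy for {Bryoura, Ceratana, Xiphella}.
C2: derived state 'yes' in Bryoura and Ceratana only — synapomorphy for {Bryoura, Ceratana}.
C3: derived state 'yes' in Aelina and Lithilis only — synapomorphy for {Aelina, Lithilis}.
Most parsimonious ingroup topology: (((Bryoura,Ceratana),Xiphella),(Aelina,Lithilis)).
Lithilis and Aelina form a cherry on this tree, so they are sister taxa.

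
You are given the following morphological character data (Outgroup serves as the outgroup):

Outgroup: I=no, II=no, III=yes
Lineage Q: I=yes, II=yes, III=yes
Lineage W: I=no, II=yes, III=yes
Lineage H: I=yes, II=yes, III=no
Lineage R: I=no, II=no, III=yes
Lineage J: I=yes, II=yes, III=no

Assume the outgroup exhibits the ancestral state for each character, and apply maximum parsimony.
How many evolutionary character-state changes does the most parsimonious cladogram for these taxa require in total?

3

Character polarity is set by the outgroup: the derived state is whichever differs from the outgroup's state, so for III the derived state is 'no', and for the remaining characters it is 'yes'.
I (derived state 'yes') is shared by Lineage H, Lineage J, and Lineage Q — a synapomorphy uniting that clade.
II (derived state 'yes') is shared by Lineage H, Lineage J, Lineage Q, and Lineage W — a synapomorphy uniting that clade.
III (derived state 'no') is shared by Lineage H and Lineage J — a synapomorphy uniting that clade.
Most parsimonious ingroup topology: (((Lineage Q,(Lineage H,Lineage J)),Lineage W),Lineage R).
Changes per character on this tree: I: 1; II: 1; III: 1.
Total = 3.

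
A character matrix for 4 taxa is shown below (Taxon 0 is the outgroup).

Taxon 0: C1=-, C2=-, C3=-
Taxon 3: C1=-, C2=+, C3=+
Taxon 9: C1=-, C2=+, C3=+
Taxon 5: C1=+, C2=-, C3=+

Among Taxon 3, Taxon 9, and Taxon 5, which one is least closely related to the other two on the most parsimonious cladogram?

Taxon 5

The outgroup has state '-' for every character, so '+' is the derived state throughout.
C1 (derived state '+') is unique to Taxon 5 (autapomorphy; uninformative for grouping).
Only Taxon 3 and Taxon 9 show the derived state '+' for C2, supporting them as a clade.
C3 (derived state '+') is shared by all ingroup taxa — unites the whole ingroup.
Most parsimonious ingroup topology: ((Taxon 3,Taxon 9),Taxon 5).
Taxon 3 and Taxon 9 share a more recent common ancestor with each other than either does with Taxon 5, so Taxon 5 is the least closely related of the three.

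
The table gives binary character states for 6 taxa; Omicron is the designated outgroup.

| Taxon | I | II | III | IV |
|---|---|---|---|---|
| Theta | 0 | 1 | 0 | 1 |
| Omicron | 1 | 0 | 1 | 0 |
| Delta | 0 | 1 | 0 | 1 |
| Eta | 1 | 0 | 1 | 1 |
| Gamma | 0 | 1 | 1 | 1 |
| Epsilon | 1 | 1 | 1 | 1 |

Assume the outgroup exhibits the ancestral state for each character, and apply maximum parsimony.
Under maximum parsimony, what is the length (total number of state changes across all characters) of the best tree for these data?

Character polarity is set by the outgroup: the derived state is whichever differs from the outgroup's state, so for I, III the derived state is '0', and for the remaining characters it is '1'.
Only Delta, Gamma, and Theta show the derived state '0' for I, supporting them as a clade.
II (derived state '1') is shared by Delta, Epsilon, Gamma, and Theta — a synapomorphy uniting that clade.
Only Delta and Theta show the derived state '0' for III, supporting them as a clade.
IV (derived state '1') is shared by all ingroup taxa — unites the whole ingroup.
Most parsimonious ingroup topology: (Eta,(((Delta,Theta),Gamma),Epsilon)).
Changes per character on this tree: I: 1; II: 1; III: 1; IV: 1.
Total = 4.

4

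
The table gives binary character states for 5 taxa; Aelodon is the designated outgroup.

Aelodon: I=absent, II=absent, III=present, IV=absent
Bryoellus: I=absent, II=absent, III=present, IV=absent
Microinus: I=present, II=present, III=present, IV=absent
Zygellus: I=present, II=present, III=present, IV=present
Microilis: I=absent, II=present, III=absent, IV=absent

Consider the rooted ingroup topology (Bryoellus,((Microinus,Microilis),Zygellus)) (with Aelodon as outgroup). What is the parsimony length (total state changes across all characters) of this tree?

Map each character onto (Bryoellus,((Microinus,Microilis),Zygellus)) (rooted by Aelodon) and count the minimum state changes it requires (Fitch parsimony):
I: 2; II: 1; III: 1; IV: 1.
Total tree length = 5.

5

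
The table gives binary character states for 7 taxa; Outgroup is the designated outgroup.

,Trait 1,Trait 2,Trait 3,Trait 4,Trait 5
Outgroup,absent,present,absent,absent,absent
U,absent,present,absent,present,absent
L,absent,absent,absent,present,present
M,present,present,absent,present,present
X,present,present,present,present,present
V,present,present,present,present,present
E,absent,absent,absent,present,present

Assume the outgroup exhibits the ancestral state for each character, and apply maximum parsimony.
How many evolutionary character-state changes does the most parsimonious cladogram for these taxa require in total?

Character polarity is set by the outgroup: the derived state is whichever differs from the outgroup's state, so for Trait 2 the derived state is 'absent', and for the remaining characters it is 'present'.
Trait 1: derived state 'present' in M, V, and X only — synapomorphy for {M, V, X}.
Trait 2: derived state 'absent' in E and L only — synapomorphy for {E, L}.
Trait 3 (derived state 'present') is shared by V and X — a synapomorphy uniting that clade.
Trait 4 (derived state 'present') is shared by all ingroup taxa — unites the whole ingroup.
Trait 5: derived state 'present' in E, L, M, V, and X only — synapomorphy for {E, L, M, V, X}.
Most parsimonious ingroup topology: (U,((L,E),(M,(X,V)))).
Changes per character on this tree: Trait 1: 1; Trait 2: 1; Trait 3: 1; Trait 4: 1; Trait 5: 1.
Total = 5.

5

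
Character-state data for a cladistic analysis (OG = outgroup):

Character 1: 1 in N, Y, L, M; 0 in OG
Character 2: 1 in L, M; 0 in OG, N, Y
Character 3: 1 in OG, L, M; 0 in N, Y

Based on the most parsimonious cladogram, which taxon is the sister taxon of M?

Character polarity is set by the outgroup: the derived state is whichever differs from the outgroup's state, so for Character 3 the derived state is '0', and for the remaining characters it is '1'.
All ingroup taxa share the derived state '1' for Character 1; it defines the ingroup but does not resolve relationships within it.
Only L and M show the derived state '1' for Character 2, supporting them as a clade.
Character 3: derived state '0' in N and Y only — synapomorphy for {N, Y}.
Most parsimonious ingroup topology: ((N,Y),(L,M)).
M and L form a cherry on this tree, so they are sister taxa.

L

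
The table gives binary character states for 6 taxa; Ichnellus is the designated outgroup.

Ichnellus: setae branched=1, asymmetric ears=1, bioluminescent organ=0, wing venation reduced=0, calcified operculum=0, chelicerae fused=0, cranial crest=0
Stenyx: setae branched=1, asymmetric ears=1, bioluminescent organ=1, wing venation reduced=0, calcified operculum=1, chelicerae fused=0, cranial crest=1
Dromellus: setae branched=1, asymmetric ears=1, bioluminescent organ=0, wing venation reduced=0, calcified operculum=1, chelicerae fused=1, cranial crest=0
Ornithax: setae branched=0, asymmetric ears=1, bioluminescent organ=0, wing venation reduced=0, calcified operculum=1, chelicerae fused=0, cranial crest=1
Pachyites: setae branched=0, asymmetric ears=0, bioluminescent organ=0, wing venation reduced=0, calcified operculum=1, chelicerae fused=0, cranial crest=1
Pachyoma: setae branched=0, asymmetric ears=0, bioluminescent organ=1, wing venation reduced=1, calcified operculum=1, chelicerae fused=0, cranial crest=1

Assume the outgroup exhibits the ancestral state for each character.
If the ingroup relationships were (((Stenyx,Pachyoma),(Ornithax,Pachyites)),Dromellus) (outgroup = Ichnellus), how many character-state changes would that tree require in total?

Map each character onto (((Stenyx,Pachyoma),(Ornithax,Pachyites)),Dromellus) (rooted by Ichnellus) and count the minimum state changes it requires (Fitch parsimony):
setae branched: 2; asymmetric ears: 2; bioluminescent organ: 1; wing venation reduced: 1; calcified operculum: 1; chelicerae fused: 1; cranial crest: 1.
Total tree length = 9.

9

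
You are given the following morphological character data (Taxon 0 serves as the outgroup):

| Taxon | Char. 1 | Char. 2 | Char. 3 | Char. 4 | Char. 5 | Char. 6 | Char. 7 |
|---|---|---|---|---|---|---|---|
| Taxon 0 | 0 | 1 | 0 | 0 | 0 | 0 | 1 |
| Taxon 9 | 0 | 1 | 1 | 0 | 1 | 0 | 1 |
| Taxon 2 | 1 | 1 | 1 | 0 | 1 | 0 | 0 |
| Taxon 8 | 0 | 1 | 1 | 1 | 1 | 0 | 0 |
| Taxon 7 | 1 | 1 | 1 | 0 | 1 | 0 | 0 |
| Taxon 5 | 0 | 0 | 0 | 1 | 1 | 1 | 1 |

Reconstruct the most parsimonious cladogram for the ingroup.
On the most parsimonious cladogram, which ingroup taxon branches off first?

Character polarity is set by the outgroup: the derived state is whichever differs from the outgroup's state, so for Char. 2, Char. 7 the derived state is '0', and for the remaining characters it is '1'.
Char. 1: derived state '1' in Taxon 2 and Taxon 7 only — synapomorphy for {Taxon 2, Taxon 7}.
Char. 2 (derived state '0') is unique to Taxon 5 (autapomorphy; uninformative for grouping).
Char. 3: derived state '1' in Taxon 2, Taxon 7, Taxon 8, and Taxon 9 only — synapomorphy for {Taxon 2, Taxon 7, Taxon 8, Taxon 9}.
Char. 4 (state '1') occurs in Taxon 5 and Taxon 8 but conflicts with the nesting implied by the other characters — most parsimoniously interpreted as homoplasy.
Char. 5 (derived state '1') is shared by all ingroup taxa — unites the whole ingroup.
Char. 6: derived state '1' in Taxon 5 only — an autapomorphy, so it tells us nothing about relationships among taxa.
Char. 7 (derived state '0') is shared by Taxon 2, Taxon 7, and Taxon 8 — a synapomorphy uniting that clade.
Most parsimonious ingroup topology: ((Taxon 9,((Taxon 2,Taxon 7),Taxon 8)),Taxon 5).
Taxon 5 is sister to the clade containing all other ingroup taxa, so it is the earliest-diverging (most basal) ingroup lineage.

Taxon 5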